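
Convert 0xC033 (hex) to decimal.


Positional values:
Position 0: 3 × 16^0 = 3 × 1 = 3
Position 1: 3 × 16^1 = 3 × 16 = 48
Position 2: 0 × 16^2 = 0 × 256 = 0
Position 3: C × 16^3 = 12 × 4096 = 49152
Sum = 3 + 48 + 0 + 49152
= 49203


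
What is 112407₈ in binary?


Each octal digit → 3 binary bits:
  1 = 001
  1 = 001
  2 = 010
  4 = 100
  0 = 000
  7 = 111
Concatenate: 001 001 010 100 000 111
= 001001010100000111


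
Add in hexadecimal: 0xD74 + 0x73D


Align and add column by column (LSB to MSB, each column mod 16 with carry):
  0D74
+ 073D
  ----
  col 0: 4(4) + D(13) + 0 (carry in) = 17 → 1(1), carry out 1
  col 1: 7(7) + 3(3) + 1 (carry in) = 11 → B(11), carry out 0
  col 2: D(13) + 7(7) + 0 (carry in) = 20 → 4(4), carry out 1
  col 3: 0(0) + 0(0) + 1 (carry in) = 1 → 1(1), carry out 0
Reading digits MSB→LSB: 14B1
Strip leading zeros: 14B1
= 0x14B1


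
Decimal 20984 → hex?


Divide by 16 repeatedly:
20984 ÷ 16 = 1311 remainder 8 (8)
1311 ÷ 16 = 81 remainder 15 (F)
81 ÷ 16 = 5 remainder 1 (1)
5 ÷ 16 = 0 remainder 5 (5)
Reading remainders bottom-up:
= 0x51F8


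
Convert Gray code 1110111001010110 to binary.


Gray code: 1110111001010110
MSB stays the same: 1
Each subsequent bit = prev_binary XOR current_gray:
  B[1] = 1 XOR 1 = 0
  B[2] = 0 XOR 1 = 1
  B[3] = 1 XOR 0 = 1
  B[4] = 1 XOR 1 = 0
  B[5] = 0 XOR 1 = 1
  B[6] = 1 XOR 1 = 0
  B[7] = 0 XOR 0 = 0
  B[8] = 0 XOR 0 = 0
  B[9] = 0 XOR 1 = 1
  B[10] = 1 XOR 0 = 1
  B[11] = 1 XOR 1 = 0
  B[12] = 0 XOR 0 = 0
  B[13] = 0 XOR 1 = 1
  B[14] = 1 XOR 1 = 0
  B[15] = 0 XOR 0 = 0
= 1011010001100100 (46180 decimal)


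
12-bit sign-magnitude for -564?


Sign bit: 1 (negative)
Magnitude: 564 = 01000110100
= 101000110100


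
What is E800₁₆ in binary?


Each hex digit → 4 binary bits:
  E = 1110
  8 = 1000
  0 = 0000
  0 = 0000
Concatenate: 1110 1000 0000 0000
= 1110100000000000


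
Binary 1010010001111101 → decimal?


Positional values:
Bit 0: 1 × 2^0 = 1
Bit 2: 1 × 2^2 = 4
Bit 3: 1 × 2^3 = 8
Bit 4: 1 × 2^4 = 16
Bit 5: 1 × 2^5 = 32
Bit 6: 1 × 2^6 = 64
Bit 10: 1 × 2^10 = 1024
Bit 13: 1 × 2^13 = 8192
Bit 15: 1 × 2^15 = 32768
Sum = 1 + 4 + 8 + 16 + 32 + 64 + 1024 + 8192 + 32768
= 42109


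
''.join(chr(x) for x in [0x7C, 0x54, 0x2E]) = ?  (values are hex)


Codes (hex): 0x7C 0x54 0x2E
Per-code ASCII lookup:
  0x7C = 124  (special character) → '|'
  0x54 = 84  (range 65-90: uppercase, 84 - 65 = 19) → 'T'
  0x2E = 46  (special character) → '.'
= '|T.'


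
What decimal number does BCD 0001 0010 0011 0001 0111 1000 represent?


Each 4-bit group → digit:
  0001 → 1
  0010 → 2
  0011 → 3
  0001 → 1
  0111 → 7
  1000 → 8
= 123178


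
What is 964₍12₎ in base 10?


Positional values (base 12):
  4 × 12^0 = 4 × 1 = 4
  6 × 12^1 = 6 × 12 = 72
  9 × 12^2 = 9 × 144 = 1296
Sum = 4 + 72 + 1296
= 1372


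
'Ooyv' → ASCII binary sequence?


String: 'Ooyv'  (4 characters)
Per-character ASCII lookup:
  'O': uppercase starts at 65: 'O' = 65 + 14 = 79 → 1001111
  'o': lowercase starts at 97: 'o' = 97 + 14 = 111 → 1101111
  'y': lowercase starts at 97: 'y' = 97 + 24 = 121 → 1111001
  'v': lowercase starts at 97: 'v' = 97 + 21 = 118 → 1110110
= 1001111 1101111 1111001 1110110


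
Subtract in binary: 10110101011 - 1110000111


Align and subtract column by column (LSB to MSB, borrowing when needed):
  10110101011
- 01110000111
  -----------
  col 0: (1 - 0 borrow-in) - 1 → 1 - 1 = 0, borrow out 0
  col 1: (1 - 0 borrow-in) - 1 → 1 - 1 = 0, borrow out 0
  col 2: (0 - 0 borrow-in) - 1 → borrow from next column: (0+2) - 1 = 1, borrow out 1
  col 3: (1 - 1 borrow-in) - 0 → 0 - 0 = 0, borrow out 0
  col 4: (0 - 0 borrow-in) - 0 → 0 - 0 = 0, borrow out 0
  col 5: (1 - 0 borrow-in) - 0 → 1 - 0 = 1, borrow out 0
  col 6: (0 - 0 borrow-in) - 0 → 0 - 0 = 0, borrow out 0
  col 7: (1 - 0 borrow-in) - 1 → 1 - 1 = 0, borrow out 0
  col 8: (1 - 0 borrow-in) - 1 → 1 - 1 = 0, borrow out 0
  col 9: (0 - 0 borrow-in) - 1 → borrow from next column: (0+2) - 1 = 1, borrow out 1
  col 10: (1 - 1 borrow-in) - 0 → 0 - 0 = 0, borrow out 0
Reading bits MSB→LSB: 01000100100
Strip leading zeros: 1000100100
= 1000100100


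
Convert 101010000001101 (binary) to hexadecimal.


Group into 4-bit nibbles: 0101010000001101
  0101 = 5
  0100 = 4
  0000 = 0
  1101 = D
= 0x540D


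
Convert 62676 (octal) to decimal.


Positional values:
Position 0: 6 × 8^0 = 6
Position 1: 7 × 8^1 = 56
Position 2: 6 × 8^2 = 384
Position 3: 2 × 8^3 = 1024
Position 4: 6 × 8^4 = 24576
Sum = 6 + 56 + 384 + 1024 + 24576
= 26046


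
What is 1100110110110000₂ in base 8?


Group into 3-bit groups: 001100110110110000
  001 = 1
  100 = 4
  110 = 6
  110 = 6
  110 = 6
  000 = 0
= 0o146660


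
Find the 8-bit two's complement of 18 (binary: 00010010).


Original: 00010010
Step 1 - Invert all bits: 11101101
Step 2 - Add 1: 11101101 + 1
= 11101110 (represents -18)


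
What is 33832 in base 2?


Divide by 2 repeatedly:
33832 ÷ 2 = 16916 remainder 0
16916 ÷ 2 = 8458 remainder 0
8458 ÷ 2 = 4229 remainder 0
4229 ÷ 2 = 2114 remainder 1
2114 ÷ 2 = 1057 remainder 0
1057 ÷ 2 = 528 remainder 1
528 ÷ 2 = 264 remainder 0
264 ÷ 2 = 132 remainder 0
132 ÷ 2 = 66 remainder 0
66 ÷ 2 = 33 remainder 0
33 ÷ 2 = 16 remainder 1
16 ÷ 2 = 8 remainder 0
8 ÷ 2 = 4 remainder 0
4 ÷ 2 = 2 remainder 0
2 ÷ 2 = 1 remainder 0
1 ÷ 2 = 0 remainder 1
Reading remainders bottom-up:
= 1000010000101000


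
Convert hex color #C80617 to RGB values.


Hex: #C80617
R = C8₁₆ = 200
G = 06₁₆ = 6
B = 17₁₆ = 23
= RGB(200, 6, 23)


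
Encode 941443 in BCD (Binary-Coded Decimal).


Each digit → 4-bit binary:
  9 → 1001
  4 → 0100
  1 → 0001
  4 → 0100
  4 → 0100
  3 → 0011
= 1001 0100 0001 0100 0100 0011


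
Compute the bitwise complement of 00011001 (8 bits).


Original: 00011001
Invert all bits:
  bit 0: 0 → 1
  bit 1: 0 → 1
  bit 2: 0 → 1
  bit 3: 1 → 0
  bit 4: 1 → 0
  bit 5: 0 → 1
  bit 6: 0 → 1
  bit 7: 1 → 0
= 11100110


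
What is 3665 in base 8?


Divide by 8 repeatedly:
3665 ÷ 8 = 458 remainder 1
458 ÷ 8 = 57 remainder 2
57 ÷ 8 = 7 remainder 1
7 ÷ 8 = 0 remainder 7
Reading remainders bottom-up:
= 0o7121


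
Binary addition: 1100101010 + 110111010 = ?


Align and add column by column (LSB to MSB, carry propagating):
  01100101010
+ 00110111010
  -----------
  col 0: 0 + 0 + 0 (carry in) = 0 → bit 0, carry out 0
  col 1: 1 + 1 + 0 (carry in) = 2 → bit 0, carry out 1
  col 2: 0 + 0 + 1 (carry in) = 1 → bit 1, carry out 0
  col 3: 1 + 1 + 0 (carry in) = 2 → bit 0, carry out 1
  col 4: 0 + 1 + 1 (carry in) = 2 → bit 0, carry out 1
  col 5: 1 + 1 + 1 (carry in) = 3 → bit 1, carry out 1
  col 6: 0 + 0 + 1 (carry in) = 1 → bit 1, carry out 0
  col 7: 0 + 1 + 0 (carry in) = 1 → bit 1, carry out 0
  col 8: 1 + 1 + 0 (carry in) = 2 → bit 0, carry out 1
  col 9: 1 + 0 + 1 (carry in) = 2 → bit 0, carry out 1
  col 10: 0 + 0 + 1 (carry in) = 1 → bit 1, carry out 0
Reading bits MSB→LSB: 10011100100
Strip leading zeros: 10011100100
= 10011100100


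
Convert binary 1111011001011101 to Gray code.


Binary: 1111011001011101
Gray code: G = B XOR (B >> 1)
B >> 1 = 0111101100101110
1111011001011101 XOR 0111101100101110:
  1 XOR 0 = 1
  1 XOR 1 = 0
  1 XOR 1 = 0
  1 XOR 1 = 0
  0 XOR 1 = 1
  1 XOR 0 = 1
  1 XOR 1 = 0
  0 XOR 1 = 1
  0 XOR 0 = 0
  1 XOR 0 = 1
  0 XOR 1 = 1
  1 XOR 0 = 1
  1 XOR 1 = 0
  1 XOR 1 = 0
  0 XOR 1 = 1
  1 XOR 0 = 1
= 1000110101110011


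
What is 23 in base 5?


Divide by 5 repeatedly:
23 ÷ 5 = 4 remainder 3
4 ÷ 5 = 0 remainder 4
Reading remainders bottom-up:
= 43


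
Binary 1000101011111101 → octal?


Group into 3-bit groups: 001000101011111101
  001 = 1
  000 = 0
  101 = 5
  011 = 3
  111 = 7
  101 = 5
= 0o105375


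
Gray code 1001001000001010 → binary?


Gray code: 1001001000001010
MSB stays the same: 1
Each subsequent bit = prev_binary XOR current_gray:
  B[1] = 1 XOR 0 = 1
  B[2] = 1 XOR 0 = 1
  B[3] = 1 XOR 1 = 0
  B[4] = 0 XOR 0 = 0
  B[5] = 0 XOR 0 = 0
  B[6] = 0 XOR 1 = 1
  B[7] = 1 XOR 0 = 1
  B[8] = 1 XOR 0 = 1
  B[9] = 1 XOR 0 = 1
  B[10] = 1 XOR 0 = 1
  B[11] = 1 XOR 0 = 1
  B[12] = 1 XOR 1 = 0
  B[13] = 0 XOR 0 = 0
  B[14] = 0 XOR 1 = 1
  B[15] = 1 XOR 0 = 1
= 1110001111110011 (58355 decimal)


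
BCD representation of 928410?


Each digit → 4-bit binary:
  9 → 1001
  2 → 0010
  8 → 1000
  4 → 0100
  1 → 0001
  0 → 0000
= 1001 0010 1000 0100 0001 0000


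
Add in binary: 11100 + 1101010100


Align and add column by column (LSB to MSB, carry propagating):
  00000011100
+ 01101010100
  -----------
  col 0: 0 + 0 + 0 (carry in) = 0 → bit 0, carry out 0
  col 1: 0 + 0 + 0 (carry in) = 0 → bit 0, carry out 0
  col 2: 1 + 1 + 0 (carry in) = 2 → bit 0, carry out 1
  col 3: 1 + 0 + 1 (carry in) = 2 → bit 0, carry out 1
  col 4: 1 + 1 + 1 (carry in) = 3 → bit 1, carry out 1
  col 5: 0 + 0 + 1 (carry in) = 1 → bit 1, carry out 0
  col 6: 0 + 1 + 0 (carry in) = 1 → bit 1, carry out 0
  col 7: 0 + 0 + 0 (carry in) = 0 → bit 0, carry out 0
  col 8: 0 + 1 + 0 (carry in) = 1 → bit 1, carry out 0
  col 9: 0 + 1 + 0 (carry in) = 1 → bit 1, carry out 0
  col 10: 0 + 0 + 0 (carry in) = 0 → bit 0, carry out 0
Reading bits MSB→LSB: 01101110000
Strip leading zeros: 1101110000
= 1101110000


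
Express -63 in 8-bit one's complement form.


Original: 00111111
Invert all bits:
  bit 0: 0 → 1
  bit 1: 0 → 1
  bit 2: 1 → 0
  bit 3: 1 → 0
  bit 4: 1 → 0
  bit 5: 1 → 0
  bit 6: 1 → 0
  bit 7: 1 → 0
= 11000000


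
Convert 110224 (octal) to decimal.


Positional values:
Position 0: 4 × 8^0 = 4
Position 1: 2 × 8^1 = 16
Position 2: 2 × 8^2 = 128
Position 3: 0 × 8^3 = 0
Position 4: 1 × 8^4 = 4096
Position 5: 1 × 8^5 = 32768
Sum = 4 + 16 + 128 + 0 + 4096 + 32768
= 37012


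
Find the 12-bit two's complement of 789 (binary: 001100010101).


Original: 001100010101
Step 1 - Invert all bits: 110011101010
Step 2 - Add 1: 110011101010 + 1
= 110011101011 (represents -789)


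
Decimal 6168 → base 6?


Divide by 6 repeatedly:
6168 ÷ 6 = 1028 remainder 0
1028 ÷ 6 = 171 remainder 2
171 ÷ 6 = 28 remainder 3
28 ÷ 6 = 4 remainder 4
4 ÷ 6 = 0 remainder 4
Reading remainders bottom-up:
= 44320


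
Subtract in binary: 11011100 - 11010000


Align and subtract column by column (LSB to MSB, borrowing when needed):
  11011100
- 11010000
  --------
  col 0: (0 - 0 borrow-in) - 0 → 0 - 0 = 0, borrow out 0
  col 1: (0 - 0 borrow-in) - 0 → 0 - 0 = 0, borrow out 0
  col 2: (1 - 0 borrow-in) - 0 → 1 - 0 = 1, borrow out 0
  col 3: (1 - 0 borrow-in) - 0 → 1 - 0 = 1, borrow out 0
  col 4: (1 - 0 borrow-in) - 1 → 1 - 1 = 0, borrow out 0
  col 5: (0 - 0 borrow-in) - 0 → 0 - 0 = 0, borrow out 0
  col 6: (1 - 0 borrow-in) - 1 → 1 - 1 = 0, borrow out 0
  col 7: (1 - 0 borrow-in) - 1 → 1 - 1 = 0, borrow out 0
Reading bits MSB→LSB: 00001100
Strip leading zeros: 1100
= 1100


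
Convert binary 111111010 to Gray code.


Binary: 111111010
Gray code: G = B XOR (B >> 1)
B >> 1 = 011111101
111111010 XOR 011111101:
  1 XOR 0 = 1
  1 XOR 1 = 0
  1 XOR 1 = 0
  1 XOR 1 = 0
  1 XOR 1 = 0
  1 XOR 1 = 0
  0 XOR 1 = 1
  1 XOR 0 = 1
  0 XOR 1 = 1
= 100000111


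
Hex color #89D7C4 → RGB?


Hex: #89D7C4
R = 89₁₆ = 137
G = D7₁₆ = 215
B = C4₁₆ = 196
= RGB(137, 215, 196)


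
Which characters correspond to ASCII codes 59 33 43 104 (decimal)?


Codes (decimal): 59 33 43 104
Per-code ASCII lookup:
  59  (special character) → ';'
  33  (special character) → '!'
  43  (special character) → '+'
  104  (range 97-122: lowercase, 104 - 97 = 7) → 'h'
= ';!+h'


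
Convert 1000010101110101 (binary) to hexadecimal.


Group into 4-bit nibbles: 1000010101110101
  1000 = 8
  0101 = 5
  0111 = 7
  0101 = 5
= 0x8575


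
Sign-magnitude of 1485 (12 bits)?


Sign bit: 0 (positive)
Magnitude: 1485 = 10111001101
= 010111001101


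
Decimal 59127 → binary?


Divide by 2 repeatedly:
59127 ÷ 2 = 29563 remainder 1
29563 ÷ 2 = 14781 remainder 1
14781 ÷ 2 = 7390 remainder 1
7390 ÷ 2 = 3695 remainder 0
3695 ÷ 2 = 1847 remainder 1
1847 ÷ 2 = 923 remainder 1
923 ÷ 2 = 461 remainder 1
461 ÷ 2 = 230 remainder 1
230 ÷ 2 = 115 remainder 0
115 ÷ 2 = 57 remainder 1
57 ÷ 2 = 28 remainder 1
28 ÷ 2 = 14 remainder 0
14 ÷ 2 = 7 remainder 0
7 ÷ 2 = 3 remainder 1
3 ÷ 2 = 1 remainder 1
1 ÷ 2 = 0 remainder 1
Reading remainders bottom-up:
= 1110011011110111


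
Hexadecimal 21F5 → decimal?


Positional values:
Position 0: 5 × 16^0 = 5 × 1 = 5
Position 1: F × 16^1 = 15 × 16 = 240
Position 2: 1 × 16^2 = 1 × 256 = 256
Position 3: 2 × 16^3 = 2 × 4096 = 8192
Sum = 5 + 240 + 256 + 8192
= 8693


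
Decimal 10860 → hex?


Divide by 16 repeatedly:
10860 ÷ 16 = 678 remainder 12 (C)
678 ÷ 16 = 42 remainder 6 (6)
42 ÷ 16 = 2 remainder 10 (A)
2 ÷ 16 = 0 remainder 2 (2)
Reading remainders bottom-up:
= 0x2A6C


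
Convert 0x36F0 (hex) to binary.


Each hex digit → 4 binary bits:
  3 = 0011
  6 = 0110
  F = 1111
  0 = 0000
Concatenate: 0011 0110 1111 0000
= 0011011011110000


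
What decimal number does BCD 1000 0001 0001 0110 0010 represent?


Each 4-bit group → digit:
  1000 → 8
  0001 → 1
  0001 → 1
  0110 → 6
  0010 → 2
= 81162


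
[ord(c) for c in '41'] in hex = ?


String: '41'  (2 characters)
Per-character ASCII lookup:
  '4': digits start at 48: '4' = 48 + 4 = 52 → 0x34
  '1': digits start at 48: '1' = 48 + 1 = 49 → 0x31
= 0x34 0x31


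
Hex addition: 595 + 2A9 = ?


Align and add column by column (LSB to MSB, each column mod 16 with carry):
  0595
+ 02A9
  ----
  col 0: 5(5) + 9(9) + 0 (carry in) = 14 → E(14), carry out 0
  col 1: 9(9) + A(10) + 0 (carry in) = 19 → 3(3), carry out 1
  col 2: 5(5) + 2(2) + 1 (carry in) = 8 → 8(8), carry out 0
  col 3: 0(0) + 0(0) + 0 (carry in) = 0 → 0(0), carry out 0
Reading digits MSB→LSB: 083E
Strip leading zeros: 83E
= 0x83E


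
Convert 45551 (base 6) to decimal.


Positional values (base 6):
  1 × 6^0 = 1 × 1 = 1
  5 × 6^1 = 5 × 6 = 30
  5 × 6^2 = 5 × 36 = 180
  5 × 6^3 = 5 × 216 = 1080
  4 × 6^4 = 4 × 1296 = 5184
Sum = 1 + 30 + 180 + 1080 + 5184
= 6475


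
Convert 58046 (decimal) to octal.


Divide by 8 repeatedly:
58046 ÷ 8 = 7255 remainder 6
7255 ÷ 8 = 906 remainder 7
906 ÷ 8 = 113 remainder 2
113 ÷ 8 = 14 remainder 1
14 ÷ 8 = 1 remainder 6
1 ÷ 8 = 0 remainder 1
Reading remainders bottom-up:
= 0o161276


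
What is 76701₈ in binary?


Each octal digit → 3 binary bits:
  7 = 111
  6 = 110
  7 = 111
  0 = 000
  1 = 001
Concatenate: 111 110 111 000 001
= 111110111000001


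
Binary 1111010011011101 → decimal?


Positional values:
Bit 0: 1 × 2^0 = 1
Bit 2: 1 × 2^2 = 4
Bit 3: 1 × 2^3 = 8
Bit 4: 1 × 2^4 = 16
Bit 6: 1 × 2^6 = 64
Bit 7: 1 × 2^7 = 128
Bit 10: 1 × 2^10 = 1024
Bit 12: 1 × 2^12 = 4096
Bit 13: 1 × 2^13 = 8192
Bit 14: 1 × 2^14 = 16384
Bit 15: 1 × 2^15 = 32768
Sum = 1 + 4 + 8 + 16 + 64 + 128 + 1024 + 4096 + 8192 + 16384 + 32768
= 62685


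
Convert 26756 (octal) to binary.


Each octal digit → 3 binary bits:
  2 = 010
  6 = 110
  7 = 111
  5 = 101
  6 = 110
Concatenate: 010 110 111 101 110
= 010110111101110


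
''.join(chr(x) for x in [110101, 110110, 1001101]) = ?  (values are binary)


Codes (binary): 110101 110110 1001101
Per-code ASCII lookup:
  110101 = 53  (range 48-57: digits, 53 - 48 = 5) → '5'
  110110 = 54  (range 48-57: digits, 54 - 48 = 6) → '6'
  1001101 = 77  (range 65-90: uppercase, 77 - 65 = 12) → 'M'
= '56M'


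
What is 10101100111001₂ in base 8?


Group into 3-bit groups: 010101100111001
  010 = 2
  101 = 5
  100 = 4
  111 = 7
  001 = 1
= 0o25471


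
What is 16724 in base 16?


Divide by 16 repeatedly:
16724 ÷ 16 = 1045 remainder 4 (4)
1045 ÷ 16 = 65 remainder 5 (5)
65 ÷ 16 = 4 remainder 1 (1)
4 ÷ 16 = 0 remainder 4 (4)
Reading remainders bottom-up:
= 0x4154


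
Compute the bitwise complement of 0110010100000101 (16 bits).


Original: 0110010100000101
Invert all bits:
  bit 0: 0 → 1
  bit 1: 1 → 0
  bit 2: 1 → 0
  bit 3: 0 → 1
  bit 4: 0 → 1
  bit 5: 1 → 0
  bit 6: 0 → 1
  bit 7: 1 → 0
  bit 8: 0 → 1
  bit 9: 0 → 1
  bit 10: 0 → 1
  bit 11: 0 → 1
  bit 12: 0 → 1
  bit 13: 1 → 0
  bit 14: 0 → 1
  bit 15: 1 → 0
= 1001101011111010


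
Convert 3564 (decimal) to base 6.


Divide by 6 repeatedly:
3564 ÷ 6 = 594 remainder 0
594 ÷ 6 = 99 remainder 0
99 ÷ 6 = 16 remainder 3
16 ÷ 6 = 2 remainder 4
2 ÷ 6 = 0 remainder 2
Reading remainders bottom-up:
= 24300


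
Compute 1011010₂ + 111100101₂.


Align and add column by column (LSB to MSB, carry propagating):
  0001011010
+ 0111100101
  ----------
  col 0: 0 + 1 + 0 (carry in) = 1 → bit 1, carry out 0
  col 1: 1 + 0 + 0 (carry in) = 1 → bit 1, carry out 0
  col 2: 0 + 1 + 0 (carry in) = 1 → bit 1, carry out 0
  col 3: 1 + 0 + 0 (carry in) = 1 → bit 1, carry out 0
  col 4: 1 + 0 + 0 (carry in) = 1 → bit 1, carry out 0
  col 5: 0 + 1 + 0 (carry in) = 1 → bit 1, carry out 0
  col 6: 1 + 1 + 0 (carry in) = 2 → bit 0, carry out 1
  col 7: 0 + 1 + 1 (carry in) = 2 → bit 0, carry out 1
  col 8: 0 + 1 + 1 (carry in) = 2 → bit 0, carry out 1
  col 9: 0 + 0 + 1 (carry in) = 1 → bit 1, carry out 0
Reading bits MSB→LSB: 1000111111
Strip leading zeros: 1000111111
= 1000111111


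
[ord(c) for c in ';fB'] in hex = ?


String: ';fB'  (3 characters)
Per-character ASCII lookup:
  ';': special character: ';' = 59 → 0x3B
  'f': lowercase starts at 97: 'f' = 97 + 5 = 102 → 0x66
  'B': uppercase starts at 65: 'B' = 65 + 1 = 66 → 0x42
= 0x3B 0x66 0x42


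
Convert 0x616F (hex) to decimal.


Positional values:
Position 0: F × 16^0 = 15 × 1 = 15
Position 1: 6 × 16^1 = 6 × 16 = 96
Position 2: 1 × 16^2 = 1 × 256 = 256
Position 3: 6 × 16^3 = 6 × 4096 = 24576
Sum = 15 + 96 + 256 + 24576
= 24943


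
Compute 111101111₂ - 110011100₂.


Align and subtract column by column (LSB to MSB, borrowing when needed):
  111101111
- 110011100
  ---------
  col 0: (1 - 0 borrow-in) - 0 → 1 - 0 = 1, borrow out 0
  col 1: (1 - 0 borrow-in) - 0 → 1 - 0 = 1, borrow out 0
  col 2: (1 - 0 borrow-in) - 1 → 1 - 1 = 0, borrow out 0
  col 3: (1 - 0 borrow-in) - 1 → 1 - 1 = 0, borrow out 0
  col 4: (0 - 0 borrow-in) - 1 → borrow from next column: (0+2) - 1 = 1, borrow out 1
  col 5: (1 - 1 borrow-in) - 0 → 0 - 0 = 0, borrow out 0
  col 6: (1 - 0 borrow-in) - 0 → 1 - 0 = 1, borrow out 0
  col 7: (1 - 0 borrow-in) - 1 → 1 - 1 = 0, borrow out 0
  col 8: (1 - 0 borrow-in) - 1 → 1 - 1 = 0, borrow out 0
Reading bits MSB→LSB: 001010011
Strip leading zeros: 1010011
= 1010011


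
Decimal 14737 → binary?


Divide by 2 repeatedly:
14737 ÷ 2 = 7368 remainder 1
7368 ÷ 2 = 3684 remainder 0
3684 ÷ 2 = 1842 remainder 0
1842 ÷ 2 = 921 remainder 0
921 ÷ 2 = 460 remainder 1
460 ÷ 2 = 230 remainder 0
230 ÷ 2 = 115 remainder 0
115 ÷ 2 = 57 remainder 1
57 ÷ 2 = 28 remainder 1
28 ÷ 2 = 14 remainder 0
14 ÷ 2 = 7 remainder 0
7 ÷ 2 = 3 remainder 1
3 ÷ 2 = 1 remainder 1
1 ÷ 2 = 0 remainder 1
Reading remainders bottom-up:
= 11100110010001


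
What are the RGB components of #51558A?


Hex: #51558A
R = 51₁₆ = 81
G = 55₁₆ = 85
B = 8A₁₆ = 138
= RGB(81, 85, 138)


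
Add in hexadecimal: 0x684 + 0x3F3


Align and add column by column (LSB to MSB, each column mod 16 with carry):
  0684
+ 03F3
  ----
  col 0: 4(4) + 3(3) + 0 (carry in) = 7 → 7(7), carry out 0
  col 1: 8(8) + F(15) + 0 (carry in) = 23 → 7(7), carry out 1
  col 2: 6(6) + 3(3) + 1 (carry in) = 10 → A(10), carry out 0
  col 3: 0(0) + 0(0) + 0 (carry in) = 0 → 0(0), carry out 0
Reading digits MSB→LSB: 0A77
Strip leading zeros: A77
= 0xA77


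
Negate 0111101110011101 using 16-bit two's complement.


Original: 0111101110011101
Step 1 - Invert all bits: 1000010001100010
Step 2 - Add 1: 1000010001100010 + 1
= 1000010001100011 (represents -31645)


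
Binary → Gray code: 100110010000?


Binary: 100110010000
Gray code: G = B XOR (B >> 1)
B >> 1 = 010011001000
100110010000 XOR 010011001000:
  1 XOR 0 = 1
  0 XOR 1 = 1
  0 XOR 0 = 0
  1 XOR 0 = 1
  1 XOR 1 = 0
  0 XOR 1 = 1
  0 XOR 0 = 0
  1 XOR 0 = 1
  0 XOR 1 = 1
  0 XOR 0 = 0
  0 XOR 0 = 0
  0 XOR 0 = 0
= 110101011000


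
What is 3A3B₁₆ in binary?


Each hex digit → 4 binary bits:
  3 = 0011
  A = 1010
  3 = 0011
  B = 1011
Concatenate: 0011 1010 0011 1011
= 0011101000111011


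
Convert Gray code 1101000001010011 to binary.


Gray code: 1101000001010011
MSB stays the same: 1
Each subsequent bit = prev_binary XOR current_gray:
  B[1] = 1 XOR 1 = 0
  B[2] = 0 XOR 0 = 0
  B[3] = 0 XOR 1 = 1
  B[4] = 1 XOR 0 = 1
  B[5] = 1 XOR 0 = 1
  B[6] = 1 XOR 0 = 1
  B[7] = 1 XOR 0 = 1
  B[8] = 1 XOR 0 = 1
  B[9] = 1 XOR 1 = 0
  B[10] = 0 XOR 0 = 0
  B[11] = 0 XOR 1 = 1
  B[12] = 1 XOR 0 = 1
  B[13] = 1 XOR 0 = 1
  B[14] = 1 XOR 1 = 0
  B[15] = 0 XOR 1 = 1
= 1001111110011101 (40861 decimal)


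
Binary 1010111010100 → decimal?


Positional values:
Bit 2: 1 × 2^2 = 4
Bit 4: 1 × 2^4 = 16
Bit 6: 1 × 2^6 = 64
Bit 7: 1 × 2^7 = 128
Bit 8: 1 × 2^8 = 256
Bit 10: 1 × 2^10 = 1024
Bit 12: 1 × 2^12 = 4096
Sum = 4 + 16 + 64 + 128 + 256 + 1024 + 4096
= 5588


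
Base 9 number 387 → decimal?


Positional values (base 9):
  7 × 9^0 = 7 × 1 = 7
  8 × 9^1 = 8 × 9 = 72
  3 × 9^2 = 3 × 81 = 243
Sum = 7 + 72 + 243
= 322


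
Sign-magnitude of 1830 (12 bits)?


Sign bit: 0 (positive)
Magnitude: 1830 = 11100100110
= 011100100110


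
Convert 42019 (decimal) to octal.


Divide by 8 repeatedly:
42019 ÷ 8 = 5252 remainder 3
5252 ÷ 8 = 656 remainder 4
656 ÷ 8 = 82 remainder 0
82 ÷ 8 = 10 remainder 2
10 ÷ 8 = 1 remainder 2
1 ÷ 8 = 0 remainder 1
Reading remainders bottom-up:
= 0o122043


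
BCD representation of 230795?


Each digit → 4-bit binary:
  2 → 0010
  3 → 0011
  0 → 0000
  7 → 0111
  9 → 1001
  5 → 0101
= 0010 0011 0000 0111 1001 0101


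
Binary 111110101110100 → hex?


Group into 4-bit nibbles: 0111110101110100
  0111 = 7
  1101 = D
  0111 = 7
  0100 = 4
= 0x7D74


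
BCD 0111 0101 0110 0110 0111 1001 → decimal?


Each 4-bit group → digit:
  0111 → 7
  0101 → 5
  0110 → 6
  0110 → 6
  0111 → 7
  1001 → 9
= 756679


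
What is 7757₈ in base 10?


Positional values:
Position 0: 7 × 8^0 = 7
Position 1: 5 × 8^1 = 40
Position 2: 7 × 8^2 = 448
Position 3: 7 × 8^3 = 3584
Sum = 7 + 40 + 448 + 3584
= 4079


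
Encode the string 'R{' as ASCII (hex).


String: 'R{'  (2 characters)
Per-character ASCII lookup:
  'R': uppercase starts at 65: 'R' = 65 + 17 = 82 → 0x52
  '{': special character: '{' = 123 → 0x7B
= 0x52 0x7B


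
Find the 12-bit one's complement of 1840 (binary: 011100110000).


Original: 011100110000
Invert all bits:
  bit 0: 0 → 1
  bit 1: 1 → 0
  bit 2: 1 → 0
  bit 3: 1 → 0
  bit 4: 0 → 1
  bit 5: 0 → 1
  bit 6: 1 → 0
  bit 7: 1 → 0
  bit 8: 0 → 1
  bit 9: 0 → 1
  bit 10: 0 → 1
  bit 11: 0 → 1
= 100011001111


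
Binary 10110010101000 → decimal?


Positional values:
Bit 3: 1 × 2^3 = 8
Bit 5: 1 × 2^5 = 32
Bit 7: 1 × 2^7 = 128
Bit 10: 1 × 2^10 = 1024
Bit 11: 1 × 2^11 = 2048
Bit 13: 1 × 2^13 = 8192
Sum = 8 + 32 + 128 + 1024 + 2048 + 8192
= 11432


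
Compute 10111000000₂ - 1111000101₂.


Align and subtract column by column (LSB to MSB, borrowing when needed):
  10111000000
- 01111000101
  -----------
  col 0: (0 - 0 borrow-in) - 1 → borrow from next column: (0+2) - 1 = 1, borrow out 1
  col 1: (0 - 1 borrow-in) - 0 → borrow from next column: (-1+2) - 0 = 1, borrow out 1
  col 2: (0 - 1 borrow-in) - 1 → borrow from next column: (-1+2) - 1 = 0, borrow out 1
  col 3: (0 - 1 borrow-in) - 0 → borrow from next column: (-1+2) - 0 = 1, borrow out 1
  col 4: (0 - 1 borrow-in) - 0 → borrow from next column: (-1+2) - 0 = 1, borrow out 1
  col 5: (0 - 1 borrow-in) - 0 → borrow from next column: (-1+2) - 0 = 1, borrow out 1
  col 6: (1 - 1 borrow-in) - 1 → borrow from next column: (0+2) - 1 = 1, borrow out 1
  col 7: (1 - 1 borrow-in) - 1 → borrow from next column: (0+2) - 1 = 1, borrow out 1
  col 8: (1 - 1 borrow-in) - 1 → borrow from next column: (0+2) - 1 = 1, borrow out 1
  col 9: (0 - 1 borrow-in) - 1 → borrow from next column: (-1+2) - 1 = 0, borrow out 1
  col 10: (1 - 1 borrow-in) - 0 → 0 - 0 = 0, borrow out 0
Reading bits MSB→LSB: 00111111011
Strip leading zeros: 111111011
= 111111011


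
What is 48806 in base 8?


Divide by 8 repeatedly:
48806 ÷ 8 = 6100 remainder 6
6100 ÷ 8 = 762 remainder 4
762 ÷ 8 = 95 remainder 2
95 ÷ 8 = 11 remainder 7
11 ÷ 8 = 1 remainder 3
1 ÷ 8 = 0 remainder 1
Reading remainders bottom-up:
= 0o137246


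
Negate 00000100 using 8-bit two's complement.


Original: 00000100
Step 1 - Invert all bits: 11111011
Step 2 - Add 1: 11111011 + 1
= 11111100 (represents -4)


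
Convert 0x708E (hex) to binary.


Each hex digit → 4 binary bits:
  7 = 0111
  0 = 0000
  8 = 1000
  E = 1110
Concatenate: 0111 0000 1000 1110
= 0111000010001110


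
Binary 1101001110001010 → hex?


Group into 4-bit nibbles: 1101001110001010
  1101 = D
  0011 = 3
  1000 = 8
  1010 = A
= 0xD38A


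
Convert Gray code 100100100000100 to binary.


Gray code: 100100100000100
MSB stays the same: 1
Each subsequent bit = prev_binary XOR current_gray:
  B[1] = 1 XOR 0 = 1
  B[2] = 1 XOR 0 = 1
  B[3] = 1 XOR 1 = 0
  B[4] = 0 XOR 0 = 0
  B[5] = 0 XOR 0 = 0
  B[6] = 0 XOR 1 = 1
  B[7] = 1 XOR 0 = 1
  B[8] = 1 XOR 0 = 1
  B[9] = 1 XOR 0 = 1
  B[10] = 1 XOR 0 = 1
  B[11] = 1 XOR 0 = 1
  B[12] = 1 XOR 1 = 0
  B[13] = 0 XOR 0 = 0
  B[14] = 0 XOR 0 = 0
= 111000111111000 (29176 decimal)


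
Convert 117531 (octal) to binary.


Each octal digit → 3 binary bits:
  1 = 001
  1 = 001
  7 = 111
  5 = 101
  3 = 011
  1 = 001
Concatenate: 001 001 111 101 011 001
= 001001111101011001


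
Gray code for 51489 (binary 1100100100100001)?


Binary: 1100100100100001
Gray code: G = B XOR (B >> 1)
B >> 1 = 0110010010010000
1100100100100001 XOR 0110010010010000:
  1 XOR 0 = 1
  1 XOR 1 = 0
  0 XOR 1 = 1
  0 XOR 0 = 0
  1 XOR 0 = 1
  0 XOR 1 = 1
  0 XOR 0 = 0
  1 XOR 0 = 1
  0 XOR 1 = 1
  0 XOR 0 = 0
  1 XOR 0 = 1
  0 XOR 1 = 1
  0 XOR 0 = 0
  0 XOR 0 = 0
  0 XOR 0 = 0
  1 XOR 0 = 1
= 1010110110110001


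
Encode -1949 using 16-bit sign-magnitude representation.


Sign bit: 1 (negative)
Magnitude: 1949 = 000011110011101
= 1000011110011101


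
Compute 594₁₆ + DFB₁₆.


Align and add column by column (LSB to MSB, each column mod 16 with carry):
  0594
+ 0DFB
  ----
  col 0: 4(4) + B(11) + 0 (carry in) = 15 → F(15), carry out 0
  col 1: 9(9) + F(15) + 0 (carry in) = 24 → 8(8), carry out 1
  col 2: 5(5) + D(13) + 1 (carry in) = 19 → 3(3), carry out 1
  col 3: 0(0) + 0(0) + 1 (carry in) = 1 → 1(1), carry out 0
Reading digits MSB→LSB: 138F
Strip leading zeros: 138F
= 0x138F


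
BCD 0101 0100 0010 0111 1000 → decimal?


Each 4-bit group → digit:
  0101 → 5
  0100 → 4
  0010 → 2
  0111 → 7
  1000 → 8
= 54278


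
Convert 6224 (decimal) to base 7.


Divide by 7 repeatedly:
6224 ÷ 7 = 889 remainder 1
889 ÷ 7 = 127 remainder 0
127 ÷ 7 = 18 remainder 1
18 ÷ 7 = 2 remainder 4
2 ÷ 7 = 0 remainder 2
Reading remainders bottom-up:
= 24101


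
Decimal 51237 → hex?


Divide by 16 repeatedly:
51237 ÷ 16 = 3202 remainder 5 (5)
3202 ÷ 16 = 200 remainder 2 (2)
200 ÷ 16 = 12 remainder 8 (8)
12 ÷ 16 = 0 remainder 12 (C)
Reading remainders bottom-up:
= 0xC825


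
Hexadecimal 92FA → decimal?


Positional values:
Position 0: A × 16^0 = 10 × 1 = 10
Position 1: F × 16^1 = 15 × 16 = 240
Position 2: 2 × 16^2 = 2 × 256 = 512
Position 3: 9 × 16^3 = 9 × 4096 = 36864
Sum = 10 + 240 + 512 + 36864
= 37626


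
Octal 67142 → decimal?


Positional values:
Position 0: 2 × 8^0 = 2
Position 1: 4 × 8^1 = 32
Position 2: 1 × 8^2 = 64
Position 3: 7 × 8^3 = 3584
Position 4: 6 × 8^4 = 24576
Sum = 2 + 32 + 64 + 3584 + 24576
= 28258


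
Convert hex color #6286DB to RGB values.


Hex: #6286DB
R = 62₁₆ = 98
G = 86₁₆ = 134
B = DB₁₆ = 219
= RGB(98, 134, 219)


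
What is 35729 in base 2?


Divide by 2 repeatedly:
35729 ÷ 2 = 17864 remainder 1
17864 ÷ 2 = 8932 remainder 0
8932 ÷ 2 = 4466 remainder 0
4466 ÷ 2 = 2233 remainder 0
2233 ÷ 2 = 1116 remainder 1
1116 ÷ 2 = 558 remainder 0
558 ÷ 2 = 279 remainder 0
279 ÷ 2 = 139 remainder 1
139 ÷ 2 = 69 remainder 1
69 ÷ 2 = 34 remainder 1
34 ÷ 2 = 17 remainder 0
17 ÷ 2 = 8 remainder 1
8 ÷ 2 = 4 remainder 0
4 ÷ 2 = 2 remainder 0
2 ÷ 2 = 1 remainder 0
1 ÷ 2 = 0 remainder 1
Reading remainders bottom-up:
= 1000101110010001


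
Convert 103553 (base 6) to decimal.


Positional values (base 6):
  3 × 6^0 = 3 × 1 = 3
  5 × 6^1 = 5 × 6 = 30
  5 × 6^2 = 5 × 36 = 180
  3 × 6^3 = 3 × 216 = 648
  0 × 6^4 = 0 × 1296 = 0
  1 × 6^5 = 1 × 7776 = 7776
Sum = 3 + 30 + 180 + 648 + 0 + 7776
= 8637


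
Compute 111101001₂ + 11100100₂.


Align and add column by column (LSB to MSB, carry propagating):
  0111101001
+ 0011100100
  ----------
  col 0: 1 + 0 + 0 (carry in) = 1 → bit 1, carry out 0
  col 1: 0 + 0 + 0 (carry in) = 0 → bit 0, carry out 0
  col 2: 0 + 1 + 0 (carry in) = 1 → bit 1, carry out 0
  col 3: 1 + 0 + 0 (carry in) = 1 → bit 1, carry out 0
  col 4: 0 + 0 + 0 (carry in) = 0 → bit 0, carry out 0
  col 5: 1 + 1 + 0 (carry in) = 2 → bit 0, carry out 1
  col 6: 1 + 1 + 1 (carry in) = 3 → bit 1, carry out 1
  col 7: 1 + 1 + 1 (carry in) = 3 → bit 1, carry out 1
  col 8: 1 + 0 + 1 (carry in) = 2 → bit 0, carry out 1
  col 9: 0 + 0 + 1 (carry in) = 1 → bit 1, carry out 0
Reading bits MSB→LSB: 1011001101
Strip leading zeros: 1011001101
= 1011001101


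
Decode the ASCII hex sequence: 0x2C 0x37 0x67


Codes (hex): 0x2C 0x37 0x67
Per-code ASCII lookup:
  0x2C = 44  (special character) → ','
  0x37 = 55  (range 48-57: digits, 55 - 48 = 7) → '7'
  0x67 = 103  (range 97-122: lowercase, 103 - 97 = 6) → 'g'
= ',7g'


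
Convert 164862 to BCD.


Each digit → 4-bit binary:
  1 → 0001
  6 → 0110
  4 → 0100
  8 → 1000
  6 → 0110
  2 → 0010
= 0001 0110 0100 1000 0110 0010


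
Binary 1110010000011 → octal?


Group into 3-bit groups: 001110010000011
  001 = 1
  110 = 6
  010 = 2
  000 = 0
  011 = 3
= 0o16203


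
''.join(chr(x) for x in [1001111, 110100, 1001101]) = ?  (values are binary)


Codes (binary): 1001111 110100 1001101
Per-code ASCII lookup:
  1001111 = 79  (range 65-90: uppercase, 79 - 65 = 14) → 'O'
  110100 = 52  (range 48-57: digits, 52 - 48 = 4) → '4'
  1001101 = 77  (range 65-90: uppercase, 77 - 65 = 12) → 'M'
= 'O4M'


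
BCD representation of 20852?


Each digit → 4-bit binary:
  2 → 0010
  0 → 0000
  8 → 1000
  5 → 0101
  2 → 0010
= 0010 0000 1000 0101 0010


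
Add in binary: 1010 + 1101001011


Align and add column by column (LSB to MSB, carry propagating):
  00000001010
+ 01101001011
  -----------
  col 0: 0 + 1 + 0 (carry in) = 1 → bit 1, carry out 0
  col 1: 1 + 1 + 0 (carry in) = 2 → bit 0, carry out 1
  col 2: 0 + 0 + 1 (carry in) = 1 → bit 1, carry out 0
  col 3: 1 + 1 + 0 (carry in) = 2 → bit 0, carry out 1
  col 4: 0 + 0 + 1 (carry in) = 1 → bit 1, carry out 0
  col 5: 0 + 0 + 0 (carry in) = 0 → bit 0, carry out 0
  col 6: 0 + 1 + 0 (carry in) = 1 → bit 1, carry out 0
  col 7: 0 + 0 + 0 (carry in) = 0 → bit 0, carry out 0
  col 8: 0 + 1 + 0 (carry in) = 1 → bit 1, carry out 0
  col 9: 0 + 1 + 0 (carry in) = 1 → bit 1, carry out 0
  col 10: 0 + 0 + 0 (carry in) = 0 → bit 0, carry out 0
Reading bits MSB→LSB: 01101010101
Strip leading zeros: 1101010101
= 1101010101


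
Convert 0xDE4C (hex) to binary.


Each hex digit → 4 binary bits:
  D = 1101
  E = 1110
  4 = 0100
  C = 1100
Concatenate: 1101 1110 0100 1100
= 1101111001001100


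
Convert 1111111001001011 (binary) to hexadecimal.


Group into 4-bit nibbles: 1111111001001011
  1111 = F
  1110 = E
  0100 = 4
  1011 = B
= 0xFE4B


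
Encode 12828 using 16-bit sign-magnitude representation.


Sign bit: 0 (positive)
Magnitude: 12828 = 011001000011100
= 0011001000011100


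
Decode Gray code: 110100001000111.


Gray code: 110100001000111
MSB stays the same: 1
Each subsequent bit = prev_binary XOR current_gray:
  B[1] = 1 XOR 1 = 0
  B[2] = 0 XOR 0 = 0
  B[3] = 0 XOR 1 = 1
  B[4] = 1 XOR 0 = 1
  B[5] = 1 XOR 0 = 1
  B[6] = 1 XOR 0 = 1
  B[7] = 1 XOR 0 = 1
  B[8] = 1 XOR 1 = 0
  B[9] = 0 XOR 0 = 0
  B[10] = 0 XOR 0 = 0
  B[11] = 0 XOR 0 = 0
  B[12] = 0 XOR 1 = 1
  B[13] = 1 XOR 1 = 0
  B[14] = 0 XOR 1 = 1
= 100111110000101 (20357 decimal)


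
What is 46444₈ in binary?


Each octal digit → 3 binary bits:
  4 = 100
  6 = 110
  4 = 100
  4 = 100
  4 = 100
Concatenate: 100 110 100 100 100
= 100110100100100


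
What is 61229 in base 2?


Divide by 2 repeatedly:
61229 ÷ 2 = 30614 remainder 1
30614 ÷ 2 = 15307 remainder 0
15307 ÷ 2 = 7653 remainder 1
7653 ÷ 2 = 3826 remainder 1
3826 ÷ 2 = 1913 remainder 0
1913 ÷ 2 = 956 remainder 1
956 ÷ 2 = 478 remainder 0
478 ÷ 2 = 239 remainder 0
239 ÷ 2 = 119 remainder 1
119 ÷ 2 = 59 remainder 1
59 ÷ 2 = 29 remainder 1
29 ÷ 2 = 14 remainder 1
14 ÷ 2 = 7 remainder 0
7 ÷ 2 = 3 remainder 1
3 ÷ 2 = 1 remainder 1
1 ÷ 2 = 0 remainder 1
Reading remainders bottom-up:
= 1110111100101101


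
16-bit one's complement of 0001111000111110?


Original: 0001111000111110
Invert all bits:
  bit 0: 0 → 1
  bit 1: 0 → 1
  bit 2: 0 → 1
  bit 3: 1 → 0
  bit 4: 1 → 0
  bit 5: 1 → 0
  bit 6: 1 → 0
  bit 7: 0 → 1
  bit 8: 0 → 1
  bit 9: 0 → 1
  bit 10: 1 → 0
  bit 11: 1 → 0
  bit 12: 1 → 0
  bit 13: 1 → 0
  bit 14: 1 → 0
  bit 15: 0 → 1
= 1110000111000001


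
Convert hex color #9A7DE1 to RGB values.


Hex: #9A7DE1
R = 9A₁₆ = 154
G = 7D₁₆ = 125
B = E1₁₆ = 225
= RGB(154, 125, 225)


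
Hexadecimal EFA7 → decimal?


Positional values:
Position 0: 7 × 16^0 = 7 × 1 = 7
Position 1: A × 16^1 = 10 × 16 = 160
Position 2: F × 16^2 = 15 × 256 = 3840
Position 3: E × 16^3 = 14 × 4096 = 57344
Sum = 7 + 160 + 3840 + 57344
= 61351


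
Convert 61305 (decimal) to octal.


Divide by 8 repeatedly:
61305 ÷ 8 = 7663 remainder 1
7663 ÷ 8 = 957 remainder 7
957 ÷ 8 = 119 remainder 5
119 ÷ 8 = 14 remainder 7
14 ÷ 8 = 1 remainder 6
1 ÷ 8 = 0 remainder 1
Reading remainders bottom-up:
= 0o167571


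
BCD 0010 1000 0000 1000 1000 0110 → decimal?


Each 4-bit group → digit:
  0010 → 2
  1000 → 8
  0000 → 0
  1000 → 8
  1000 → 8
  0110 → 6
= 280886


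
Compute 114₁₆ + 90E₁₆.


Align and add column by column (LSB to MSB, each column mod 16 with carry):
  0114
+ 090E
  ----
  col 0: 4(4) + E(14) + 0 (carry in) = 18 → 2(2), carry out 1
  col 1: 1(1) + 0(0) + 1 (carry in) = 2 → 2(2), carry out 0
  col 2: 1(1) + 9(9) + 0 (carry in) = 10 → A(10), carry out 0
  col 3: 0(0) + 0(0) + 0 (carry in) = 0 → 0(0), carry out 0
Reading digits MSB→LSB: 0A22
Strip leading zeros: A22
= 0xA22


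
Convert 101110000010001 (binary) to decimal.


Positional values:
Bit 0: 1 × 2^0 = 1
Bit 4: 1 × 2^4 = 16
Bit 10: 1 × 2^10 = 1024
Bit 11: 1 × 2^11 = 2048
Bit 12: 1 × 2^12 = 4096
Bit 14: 1 × 2^14 = 16384
Sum = 1 + 16 + 1024 + 2048 + 4096 + 16384
= 23569


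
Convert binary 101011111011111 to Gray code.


Binary: 101011111011111
Gray code: G = B XOR (B >> 1)
B >> 1 = 010101111101111
101011111011111 XOR 010101111101111:
  1 XOR 0 = 1
  0 XOR 1 = 1
  1 XOR 0 = 1
  0 XOR 1 = 1
  1 XOR 0 = 1
  1 XOR 1 = 0
  1 XOR 1 = 0
  1 XOR 1 = 0
  1 XOR 1 = 0
  0 XOR 1 = 1
  1 XOR 0 = 1
  1 XOR 1 = 0
  1 XOR 1 = 0
  1 XOR 1 = 0
  1 XOR 1 = 0
= 111110000110000


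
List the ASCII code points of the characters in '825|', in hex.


String: '825|'  (4 characters)
Per-character ASCII lookup:
  '8': digits start at 48: '8' = 48 + 8 = 56 → 0x38
  '2': digits start at 48: '2' = 48 + 2 = 50 → 0x32
  '5': digits start at 48: '5' = 48 + 5 = 53 → 0x35
  '|': special character: '|' = 124 → 0x7C
= 0x38 0x32 0x35 0x7C


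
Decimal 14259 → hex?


Divide by 16 repeatedly:
14259 ÷ 16 = 891 remainder 3 (3)
891 ÷ 16 = 55 remainder 11 (B)
55 ÷ 16 = 3 remainder 7 (7)
3 ÷ 16 = 0 remainder 3 (3)
Reading remainders bottom-up:
= 0x37B3


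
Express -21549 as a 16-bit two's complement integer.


Original: 0101010000101101
Step 1 - Invert all bits: 1010101111010010
Step 2 - Add 1: 1010101111010010 + 1
= 1010101111010011 (represents -21549)


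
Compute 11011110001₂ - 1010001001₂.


Align and subtract column by column (LSB to MSB, borrowing when needed):
  11011110001
- 01010001001
  -----------
  col 0: (1 - 0 borrow-in) - 1 → 1 - 1 = 0, borrow out 0
  col 1: (0 - 0 borrow-in) - 0 → 0 - 0 = 0, borrow out 0
  col 2: (0 - 0 borrow-in) - 0 → 0 - 0 = 0, borrow out 0
  col 3: (0 - 0 borrow-in) - 1 → borrow from next column: (0+2) - 1 = 1, borrow out 1
  col 4: (1 - 1 borrow-in) - 0 → 0 - 0 = 0, borrow out 0
  col 5: (1 - 0 borrow-in) - 0 → 1 - 0 = 1, borrow out 0
  col 6: (1 - 0 borrow-in) - 0 → 1 - 0 = 1, borrow out 0
  col 7: (1 - 0 borrow-in) - 1 → 1 - 1 = 0, borrow out 0
  col 8: (0 - 0 borrow-in) - 0 → 0 - 0 = 0, borrow out 0
  col 9: (1 - 0 borrow-in) - 1 → 1 - 1 = 0, borrow out 0
  col 10: (1 - 0 borrow-in) - 0 → 1 - 0 = 1, borrow out 0
Reading bits MSB→LSB: 10001101000
Strip leading zeros: 10001101000
= 10001101000


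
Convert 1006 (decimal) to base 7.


Divide by 7 repeatedly:
1006 ÷ 7 = 143 remainder 5
143 ÷ 7 = 20 remainder 3
20 ÷ 7 = 2 remainder 6
2 ÷ 7 = 0 remainder 2
Reading remainders bottom-up:
= 2635


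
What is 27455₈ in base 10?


Positional values:
Position 0: 5 × 8^0 = 5
Position 1: 5 × 8^1 = 40
Position 2: 4 × 8^2 = 256
Position 3: 7 × 8^3 = 3584
Position 4: 2 × 8^4 = 8192
Sum = 5 + 40 + 256 + 3584 + 8192
= 12077


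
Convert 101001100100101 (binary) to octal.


Group into 3-bit groups: 101001100100101
  101 = 5
  001 = 1
  100 = 4
  100 = 4
  101 = 5
= 0o51445


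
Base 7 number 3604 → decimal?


Positional values (base 7):
  4 × 7^0 = 4 × 1 = 4
  0 × 7^1 = 0 × 7 = 0
  6 × 7^2 = 6 × 49 = 294
  3 × 7^3 = 3 × 343 = 1029
Sum = 4 + 0 + 294 + 1029
= 1327


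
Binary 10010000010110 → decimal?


Positional values:
Bit 1: 1 × 2^1 = 2
Bit 2: 1 × 2^2 = 4
Bit 4: 1 × 2^4 = 16
Bit 10: 1 × 2^10 = 1024
Bit 13: 1 × 2^13 = 8192
Sum = 2 + 4 + 16 + 1024 + 8192
= 9238


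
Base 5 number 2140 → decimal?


Positional values (base 5):
  0 × 5^0 = 0 × 1 = 0
  4 × 5^1 = 4 × 5 = 20
  1 × 5^2 = 1 × 25 = 25
  2 × 5^3 = 2 × 125 = 250
Sum = 0 + 20 + 25 + 250
= 295


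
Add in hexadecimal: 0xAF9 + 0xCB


Align and add column by column (LSB to MSB, each column mod 16 with carry):
  0AF9
+ 00CB
  ----
  col 0: 9(9) + B(11) + 0 (carry in) = 20 → 4(4), carry out 1
  col 1: F(15) + C(12) + 1 (carry in) = 28 → C(12), carry out 1
  col 2: A(10) + 0(0) + 1 (carry in) = 11 → B(11), carry out 0
  col 3: 0(0) + 0(0) + 0 (carry in) = 0 → 0(0), carry out 0
Reading digits MSB→LSB: 0BC4
Strip leading zeros: BC4
= 0xBC4


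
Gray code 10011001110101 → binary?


Gray code: 10011001110101
MSB stays the same: 1
Each subsequent bit = prev_binary XOR current_gray:
  B[1] = 1 XOR 0 = 1
  B[2] = 1 XOR 0 = 1
  B[3] = 1 XOR 1 = 0
  B[4] = 0 XOR 1 = 1
  B[5] = 1 XOR 0 = 1
  B[6] = 1 XOR 0 = 1
  B[7] = 1 XOR 1 = 0
  B[8] = 0 XOR 1 = 1
  B[9] = 1 XOR 1 = 0
  B[10] = 0 XOR 0 = 0
  B[11] = 0 XOR 1 = 1
  B[12] = 1 XOR 0 = 1
  B[13] = 1 XOR 1 = 0
= 11101110100110 (15270 decimal)


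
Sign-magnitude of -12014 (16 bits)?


Sign bit: 1 (negative)
Magnitude: 12014 = 010111011101110
= 1010111011101110
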